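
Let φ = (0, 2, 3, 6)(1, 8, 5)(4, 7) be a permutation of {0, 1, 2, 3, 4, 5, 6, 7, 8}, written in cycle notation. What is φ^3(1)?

1 lies in the 3-cycle (1, 8, 5).
Since the cycle has length 3, φ^3 acts on it the same as φ^0 (3 mod 3 = 0).
So φ^3(1) = 1.

1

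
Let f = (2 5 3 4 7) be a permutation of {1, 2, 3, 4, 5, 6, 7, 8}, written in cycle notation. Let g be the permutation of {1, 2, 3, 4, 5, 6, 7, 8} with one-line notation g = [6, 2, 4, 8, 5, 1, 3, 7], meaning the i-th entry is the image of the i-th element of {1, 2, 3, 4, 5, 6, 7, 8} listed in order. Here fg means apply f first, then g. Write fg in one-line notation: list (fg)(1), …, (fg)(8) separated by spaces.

6 5 8 3 4 1 2 7

(fg)(x) = g(f(x)). Computing each image: g(f(1)) = g(1) = 6, g(f(2)) = g(5) = 5, g(f(3)) = g(4) = 8, g(f(4)) = g(7) = 3, g(f(5)) = g(3) = 4, g(f(6)) = g(6) = 1, g(f(7)) = g(2) = 2, g(f(8)) = g(8) = 7.
Hence fg = [6 5 8 3 4 1 2 7].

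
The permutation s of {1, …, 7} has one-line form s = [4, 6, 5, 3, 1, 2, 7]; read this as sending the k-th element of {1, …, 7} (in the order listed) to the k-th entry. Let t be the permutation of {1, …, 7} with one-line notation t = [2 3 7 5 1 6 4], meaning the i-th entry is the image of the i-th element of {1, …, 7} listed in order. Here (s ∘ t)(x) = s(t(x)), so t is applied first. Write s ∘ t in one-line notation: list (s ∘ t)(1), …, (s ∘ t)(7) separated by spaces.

6 5 7 1 4 2 3

(s ∘ t)(x) = s(t(x)). Computing each image: s(t(1)) = s(2) = 6, s(t(2)) = s(3) = 5, s(t(3)) = s(7) = 7, s(t(4)) = s(5) = 1, s(t(5)) = s(1) = 4, s(t(6)) = s(6) = 2, s(t(7)) = s(4) = 3.
Hence s ∘ t = [6 5 7 1 4 2 3].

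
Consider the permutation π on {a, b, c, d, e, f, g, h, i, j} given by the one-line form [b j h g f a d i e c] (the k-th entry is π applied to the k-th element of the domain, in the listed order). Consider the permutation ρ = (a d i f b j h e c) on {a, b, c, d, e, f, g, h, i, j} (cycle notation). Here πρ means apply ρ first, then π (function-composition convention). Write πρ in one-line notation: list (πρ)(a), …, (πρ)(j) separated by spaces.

g c b e h j d f a i

(πρ)(x) = π(ρ(x)). Computing each image: π(ρ(a)) = π(d) = g, π(ρ(b)) = π(j) = c, π(ρ(c)) = π(a) = b, π(ρ(d)) = π(i) = e, π(ρ(e)) = π(c) = h, π(ρ(f)) = π(b) = j, π(ρ(g)) = π(g) = d, π(ρ(h)) = π(e) = f, π(ρ(i)) = π(f) = a, π(ρ(j)) = π(h) = i.
Hence πρ = [g c b e h j d f a i].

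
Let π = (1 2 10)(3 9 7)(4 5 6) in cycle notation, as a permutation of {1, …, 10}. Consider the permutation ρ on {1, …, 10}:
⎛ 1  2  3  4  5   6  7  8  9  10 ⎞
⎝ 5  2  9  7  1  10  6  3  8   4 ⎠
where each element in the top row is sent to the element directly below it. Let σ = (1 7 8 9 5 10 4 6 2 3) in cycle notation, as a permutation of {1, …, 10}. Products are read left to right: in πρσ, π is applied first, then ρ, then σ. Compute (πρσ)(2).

6

Apply the permutations in order: π(2) = 10, then ρ(10) = 4, then σ(4) = 6. So (πρσ)(2) = 6.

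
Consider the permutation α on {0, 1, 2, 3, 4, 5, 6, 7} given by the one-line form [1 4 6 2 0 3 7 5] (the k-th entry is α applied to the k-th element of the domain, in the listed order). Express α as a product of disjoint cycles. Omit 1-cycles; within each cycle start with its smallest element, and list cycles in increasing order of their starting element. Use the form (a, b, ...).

Start at 0 and follow images: 0 → 1 → 4 → 0, giving the cycle (0, 1, 4).
Continuing from each remaining unvisited element yields (0, 1, 4)(2, 6, 7, 5, 3).

(0, 1, 4)(2, 6, 7, 5, 3)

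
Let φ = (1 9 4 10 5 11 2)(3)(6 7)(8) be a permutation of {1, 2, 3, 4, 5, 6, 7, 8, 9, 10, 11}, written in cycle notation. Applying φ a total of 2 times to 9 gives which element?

9 lies in the 7-cycle (1 9 4 10 5 11 2).
Stepping 2 places around the cycle: 9 → 4 → 10.

10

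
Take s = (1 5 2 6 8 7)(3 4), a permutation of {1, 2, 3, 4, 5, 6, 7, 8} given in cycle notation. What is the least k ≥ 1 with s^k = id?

6

The cycle type of s is (6, 2).
The order of s is the least common multiple of its cycle lengths: lcm(6, 2) = 6.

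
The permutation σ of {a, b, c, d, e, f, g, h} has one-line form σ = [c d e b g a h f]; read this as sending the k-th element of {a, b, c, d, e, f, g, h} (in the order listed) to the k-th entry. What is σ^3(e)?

f

Tracing e → g → … returns to e after 6 steps, so e lies in a 6-cycle (a c e g h f).
Stepping 3 places around the cycle: e → g → h → f.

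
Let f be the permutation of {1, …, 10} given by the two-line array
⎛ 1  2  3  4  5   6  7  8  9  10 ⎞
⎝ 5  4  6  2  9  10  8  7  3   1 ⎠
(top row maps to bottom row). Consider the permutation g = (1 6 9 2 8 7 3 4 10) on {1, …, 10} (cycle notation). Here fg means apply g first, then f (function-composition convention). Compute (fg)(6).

(fg)(6) = f(g(6)). g(6) = 9, then f(9) = 3. So (fg)(6) = 3.

3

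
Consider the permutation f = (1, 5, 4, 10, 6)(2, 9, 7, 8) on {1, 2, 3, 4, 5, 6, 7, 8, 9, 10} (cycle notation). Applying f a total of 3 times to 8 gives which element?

7

8 lies in the 4-cycle (2, 9, 7, 8).
Advancing 3 steps from 8: 8 → 2 → 9 → 7.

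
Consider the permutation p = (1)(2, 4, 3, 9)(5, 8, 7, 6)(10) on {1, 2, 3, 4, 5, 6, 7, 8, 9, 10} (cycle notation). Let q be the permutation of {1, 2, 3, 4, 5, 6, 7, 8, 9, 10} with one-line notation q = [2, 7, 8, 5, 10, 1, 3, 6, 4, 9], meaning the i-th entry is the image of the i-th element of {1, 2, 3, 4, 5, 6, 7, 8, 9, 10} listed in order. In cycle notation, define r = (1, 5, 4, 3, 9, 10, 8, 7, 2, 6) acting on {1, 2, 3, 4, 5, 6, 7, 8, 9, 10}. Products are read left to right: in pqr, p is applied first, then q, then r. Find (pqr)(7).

5

(pqr)(7) = r(q(p(7))). p(7) = 6, then q(6) = 1, then r(1) = 5, so the result is 5.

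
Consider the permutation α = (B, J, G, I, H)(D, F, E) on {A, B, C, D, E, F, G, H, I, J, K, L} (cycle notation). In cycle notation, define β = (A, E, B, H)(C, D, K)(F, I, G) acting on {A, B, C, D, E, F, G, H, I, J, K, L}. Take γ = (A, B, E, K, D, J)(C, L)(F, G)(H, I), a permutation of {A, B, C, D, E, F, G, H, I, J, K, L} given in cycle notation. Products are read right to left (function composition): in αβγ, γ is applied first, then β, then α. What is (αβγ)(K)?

K

(αβγ)(K) = α(β(γ(K))). γ(K) = D, then β(D) = K, then α(K) = K, so the result is K.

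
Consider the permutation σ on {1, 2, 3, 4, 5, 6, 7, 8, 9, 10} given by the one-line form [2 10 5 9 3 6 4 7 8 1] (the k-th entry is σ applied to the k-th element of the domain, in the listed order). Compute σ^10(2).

Tracing 2 → 10 → … returns to 2 after 3 steps, so 2 lies in a 3-cycle (1 2 10).
Powers repeat with period 3 on this cycle, and 10 mod 3 = 1, so σ^10(2) = σ^1(2).
Advancing 1 step from 2: 2 → 10.

10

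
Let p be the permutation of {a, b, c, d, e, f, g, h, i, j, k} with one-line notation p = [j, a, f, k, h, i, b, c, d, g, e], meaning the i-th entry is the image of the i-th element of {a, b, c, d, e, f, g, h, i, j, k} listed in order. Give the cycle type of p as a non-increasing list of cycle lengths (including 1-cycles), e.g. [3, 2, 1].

[7, 4]

The disjoint cycles are (a, j, g, b)(c, f, i, d, k, e, h), with lengths 7, 4 in non-increasing order.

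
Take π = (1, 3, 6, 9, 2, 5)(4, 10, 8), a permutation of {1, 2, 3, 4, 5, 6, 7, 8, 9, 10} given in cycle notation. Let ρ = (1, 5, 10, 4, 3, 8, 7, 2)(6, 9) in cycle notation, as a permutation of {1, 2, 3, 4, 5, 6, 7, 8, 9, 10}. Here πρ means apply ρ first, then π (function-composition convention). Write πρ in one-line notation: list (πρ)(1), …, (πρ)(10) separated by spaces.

For each element, apply ρ then π: 1 → 5 → 1; 2 → 1 → 3; 3 → 8 → 4; 4 → 3 → 6; 5 → 10 → 8; 6 → 9 → 2; 7 → 2 → 5; 8 → 7 → 7; 9 → 6 → 9; 10 → 4 → 10.
So πρ in one-line form is 1 3 4 6 8 2 5 7 9 10.

1 3 4 6 8 2 5 7 9 10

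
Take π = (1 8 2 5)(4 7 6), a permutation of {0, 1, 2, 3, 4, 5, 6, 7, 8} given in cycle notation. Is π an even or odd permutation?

The cycle lengths are 4, 3, 1, 1.
A cycle of length ℓ contributes ℓ−1 transpositions, so π is a product of 3 + 2 = 5 transpositions — odd.

odd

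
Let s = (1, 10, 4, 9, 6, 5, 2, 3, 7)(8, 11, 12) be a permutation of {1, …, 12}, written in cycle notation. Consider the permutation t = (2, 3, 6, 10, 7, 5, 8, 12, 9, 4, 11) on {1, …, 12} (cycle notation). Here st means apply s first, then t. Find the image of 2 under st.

6

(st)(2) = t(s(2)). s(2) = 3, then t(3) = 6. So (st)(2) = 6.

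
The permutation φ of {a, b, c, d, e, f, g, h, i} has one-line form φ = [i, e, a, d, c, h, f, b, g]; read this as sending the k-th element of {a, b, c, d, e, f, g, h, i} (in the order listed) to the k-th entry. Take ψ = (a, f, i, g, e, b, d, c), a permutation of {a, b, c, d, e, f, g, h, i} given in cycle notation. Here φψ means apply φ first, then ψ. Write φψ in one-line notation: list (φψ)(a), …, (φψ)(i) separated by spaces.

(φψ)(x) = ψ(φ(x)). Computing each image: ψ(φ(a)) = ψ(i) = g, ψ(φ(b)) = ψ(e) = b, ψ(φ(c)) = ψ(a) = f, ψ(φ(d)) = ψ(d) = c, ψ(φ(e)) = ψ(c) = a, ψ(φ(f)) = ψ(h) = h, ψ(φ(g)) = ψ(f) = i, ψ(φ(h)) = ψ(b) = d, ψ(φ(i)) = ψ(g) = e.
Hence φψ = [g b f c a h i d e].

g b f c a h i d e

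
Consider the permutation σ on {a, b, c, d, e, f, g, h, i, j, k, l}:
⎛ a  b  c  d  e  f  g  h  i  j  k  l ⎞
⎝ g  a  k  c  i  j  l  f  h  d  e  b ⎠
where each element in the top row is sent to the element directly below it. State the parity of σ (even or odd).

In disjoint-cycle form the cycle lengths are 8, 4.
A cycle of length ℓ contributes ℓ−1 transpositions, so σ is a product of 7 + 3 = 10 transpositions — even.

even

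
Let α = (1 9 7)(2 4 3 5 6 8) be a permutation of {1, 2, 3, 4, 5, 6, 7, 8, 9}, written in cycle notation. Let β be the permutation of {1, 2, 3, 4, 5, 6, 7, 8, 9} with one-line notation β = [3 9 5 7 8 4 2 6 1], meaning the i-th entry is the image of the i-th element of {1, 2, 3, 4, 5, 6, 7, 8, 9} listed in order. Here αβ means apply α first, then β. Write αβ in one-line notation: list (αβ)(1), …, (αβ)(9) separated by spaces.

Chase each element through α then β: 1 → 9 → 1; 2 → 4 → 7; 3 → 5 → 8; 4 → 3 → 5; 5 → 6 → 4; 6 → 8 → 6; 7 → 1 → 3; 8 → 2 → 9; 9 → 7 → 2.
So αβ in one-line form is 1 7 8 5 4 6 3 9 2.

1 7 8 5 4 6 3 9 2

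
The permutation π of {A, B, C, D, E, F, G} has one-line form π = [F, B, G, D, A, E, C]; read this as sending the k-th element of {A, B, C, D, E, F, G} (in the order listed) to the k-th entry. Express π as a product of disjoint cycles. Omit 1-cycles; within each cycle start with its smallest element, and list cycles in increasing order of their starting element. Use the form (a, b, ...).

Iterating π from A gives A → F → E → A; that is the 3-cycle (A, F, E).
Continuing from each remaining unvisited element yields (A, F, E)(C, G).

(A, F, E)(C, G)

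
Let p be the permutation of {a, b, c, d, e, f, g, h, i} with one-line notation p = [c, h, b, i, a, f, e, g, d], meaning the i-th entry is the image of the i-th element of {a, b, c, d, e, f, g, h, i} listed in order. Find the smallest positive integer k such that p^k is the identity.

6

The disjoint-cycle form of p has cycle lengths 6, 2, 1.
The order is lcm(6, 2) = 6.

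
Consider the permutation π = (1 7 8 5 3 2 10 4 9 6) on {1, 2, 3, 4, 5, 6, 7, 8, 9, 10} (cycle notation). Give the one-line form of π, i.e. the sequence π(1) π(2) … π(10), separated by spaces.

7 10 2 9 3 1 8 5 6 4

Reading each image from the cycles: 1→7, 2→10, 3→2, 4→9, 5→3, 6→1, 7→8, 8→5, 9→6, 10→4.
So the one-line form is 7 10 2 9 3 1 8 5 6 4.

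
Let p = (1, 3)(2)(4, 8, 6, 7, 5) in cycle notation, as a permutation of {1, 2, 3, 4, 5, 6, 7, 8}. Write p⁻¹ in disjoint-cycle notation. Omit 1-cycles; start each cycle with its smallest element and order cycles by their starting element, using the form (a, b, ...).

(1, 3)(4, 5, 7, 6, 8)

Inverting a permutation written in cycle notation just reverses the order within every cycle.
After reversing and putting each cycle's least element first, p⁻¹ = (1, 3)(4, 5, 7, 6, 8).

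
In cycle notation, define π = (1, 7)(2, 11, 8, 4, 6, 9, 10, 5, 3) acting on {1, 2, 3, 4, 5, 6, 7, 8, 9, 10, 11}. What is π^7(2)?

5

2 lies in the 9-cycle (2, 11, 8, 4, 6, 9, 10, 5, 3).
Stepping 7 places around the cycle: 2 → 11 → 8 → 4 → 6 → 9 → 10 → 5.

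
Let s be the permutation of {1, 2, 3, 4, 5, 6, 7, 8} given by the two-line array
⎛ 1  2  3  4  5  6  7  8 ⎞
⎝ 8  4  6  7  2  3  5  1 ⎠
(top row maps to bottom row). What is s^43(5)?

Tracing 5 → 2 → … returns to 5 after 4 steps, so 5 lies in a 4-cycle (2 4 7 5).
Since the cycle has length 4, s^43 acts on it the same as s^3 (43 mod 4 = 3).
Stepping 3 places around the cycle: 5 → 2 → 4 → 7.

7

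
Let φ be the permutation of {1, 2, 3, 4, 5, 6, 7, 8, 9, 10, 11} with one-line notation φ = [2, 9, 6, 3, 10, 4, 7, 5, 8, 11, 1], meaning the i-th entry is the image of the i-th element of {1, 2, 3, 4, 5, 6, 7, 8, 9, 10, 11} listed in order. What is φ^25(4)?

3

Tracing 4 → 3 → … returns to 4 after 3 steps, so 4 lies in a 3-cycle (3 6 4).
On a 3-cycle, φ^3 is the identity, so φ^25 = φ^1 there (25 ≡ 1 mod 3).
Stepping 1 place around the cycle: 4 → 3.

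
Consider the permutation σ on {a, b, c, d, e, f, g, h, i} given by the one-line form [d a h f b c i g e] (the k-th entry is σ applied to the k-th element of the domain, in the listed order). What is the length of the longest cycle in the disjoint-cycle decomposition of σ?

9

Decomposing into disjoint cycles gives (a d f c h g i e b); the longest has length 9.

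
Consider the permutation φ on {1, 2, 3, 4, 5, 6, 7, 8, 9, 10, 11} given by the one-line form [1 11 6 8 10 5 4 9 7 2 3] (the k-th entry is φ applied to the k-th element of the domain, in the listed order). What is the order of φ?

Decomposing into disjoint cycles gives cycle lengths 6, 4, 1.
Since disjoint cycles commute, ord(φ) = lcm(6, 4) = 12.

12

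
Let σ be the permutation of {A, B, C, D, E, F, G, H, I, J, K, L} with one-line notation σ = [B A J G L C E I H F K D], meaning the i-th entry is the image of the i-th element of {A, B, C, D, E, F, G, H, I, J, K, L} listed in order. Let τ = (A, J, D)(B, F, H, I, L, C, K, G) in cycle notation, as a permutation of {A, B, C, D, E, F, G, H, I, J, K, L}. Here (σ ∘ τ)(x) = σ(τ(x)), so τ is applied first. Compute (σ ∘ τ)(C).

K

(σ ∘ τ)(C) = σ(τ(C)). τ(C) = K, then σ(K) = K. So (σ ∘ τ)(C) = K.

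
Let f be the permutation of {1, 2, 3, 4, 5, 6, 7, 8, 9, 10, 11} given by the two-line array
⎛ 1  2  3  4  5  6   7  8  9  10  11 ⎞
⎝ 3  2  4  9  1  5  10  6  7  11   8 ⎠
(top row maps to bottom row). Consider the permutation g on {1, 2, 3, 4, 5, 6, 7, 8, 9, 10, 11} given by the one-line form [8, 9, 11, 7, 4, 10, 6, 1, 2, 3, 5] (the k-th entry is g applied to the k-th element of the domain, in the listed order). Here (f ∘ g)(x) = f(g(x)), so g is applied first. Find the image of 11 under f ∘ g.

g(11) = 5, then f(5) = 1; composing gives (f ∘ g)(11) = 1.

1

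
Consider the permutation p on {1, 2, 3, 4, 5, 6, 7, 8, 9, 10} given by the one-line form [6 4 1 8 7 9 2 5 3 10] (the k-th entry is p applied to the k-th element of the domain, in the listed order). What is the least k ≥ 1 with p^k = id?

The disjoint-cycle form of p has cycle lengths 5, 4, 1.
Since disjoint cycles commute, ord(p) = lcm(5, 4) = 20.

20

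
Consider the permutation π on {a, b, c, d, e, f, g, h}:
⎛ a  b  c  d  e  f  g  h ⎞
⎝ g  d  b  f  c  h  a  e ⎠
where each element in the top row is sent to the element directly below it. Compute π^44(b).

f

Tracing b → d → … returns to b after 6 steps, so b lies in a 6-cycle (b, d, f, h, e, c).
On a 6-cycle, π^6 is the identity, so π^44 = π^2 there (44 ≡ 2 mod 6).
Stepping 2 places around the cycle: b → d → f.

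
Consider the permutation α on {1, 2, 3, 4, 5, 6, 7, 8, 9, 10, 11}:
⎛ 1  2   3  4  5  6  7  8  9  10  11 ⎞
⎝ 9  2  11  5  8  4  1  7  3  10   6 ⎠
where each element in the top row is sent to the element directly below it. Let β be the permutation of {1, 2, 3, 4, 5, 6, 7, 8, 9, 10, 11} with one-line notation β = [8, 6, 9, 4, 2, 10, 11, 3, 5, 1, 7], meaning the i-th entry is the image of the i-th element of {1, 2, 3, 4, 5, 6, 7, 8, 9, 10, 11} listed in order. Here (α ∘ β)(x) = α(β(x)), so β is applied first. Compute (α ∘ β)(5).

β(5) = 2, then α(2) = 2; composing gives (α ∘ β)(5) = 2.

2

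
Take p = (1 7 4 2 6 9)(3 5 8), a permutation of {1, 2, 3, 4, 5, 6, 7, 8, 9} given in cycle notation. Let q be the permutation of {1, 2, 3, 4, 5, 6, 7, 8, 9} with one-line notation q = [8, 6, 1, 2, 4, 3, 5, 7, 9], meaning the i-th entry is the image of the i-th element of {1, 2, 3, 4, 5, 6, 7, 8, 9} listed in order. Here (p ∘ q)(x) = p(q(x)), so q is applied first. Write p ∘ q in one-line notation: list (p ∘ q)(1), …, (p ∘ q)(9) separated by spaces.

(p ∘ q)(x) = p(q(x)). Computing each image: p(q(1)) = p(8) = 3, p(q(2)) = p(6) = 9, p(q(3)) = p(1) = 7, p(q(4)) = p(2) = 6, p(q(5)) = p(4) = 2, p(q(6)) = p(3) = 5, p(q(7)) = p(5) = 8, p(q(8)) = p(7) = 4, p(q(9)) = p(9) = 1.
Hence p ∘ q = [3 9 7 6 2 5 8 4 1].

3 9 7 6 2 5 8 4 1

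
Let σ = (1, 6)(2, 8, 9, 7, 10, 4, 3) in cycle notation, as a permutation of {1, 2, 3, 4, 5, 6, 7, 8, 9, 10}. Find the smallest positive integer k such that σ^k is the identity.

14

The disjoint cycles have lengths 7, 2, 1.
Since disjoint cycles commute, ord(σ) = lcm(7, 2) = 14.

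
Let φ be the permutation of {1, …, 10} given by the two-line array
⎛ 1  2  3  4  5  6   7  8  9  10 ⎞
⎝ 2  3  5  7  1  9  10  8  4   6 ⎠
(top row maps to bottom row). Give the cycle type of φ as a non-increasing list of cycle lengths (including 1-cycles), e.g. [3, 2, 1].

[5, 4, 1]

The disjoint cycles are (1 2 3 5)(4 7 10 6 9)(8), with lengths 5, 4, 1 in non-increasing order.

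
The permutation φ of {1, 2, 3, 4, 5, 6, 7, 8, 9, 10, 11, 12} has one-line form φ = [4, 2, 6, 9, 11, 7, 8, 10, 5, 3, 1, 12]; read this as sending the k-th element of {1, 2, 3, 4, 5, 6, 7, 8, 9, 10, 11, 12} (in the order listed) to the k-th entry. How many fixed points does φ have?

The fixed points (elements with φ(x) = x) are {2, 12}, so there are 2.

2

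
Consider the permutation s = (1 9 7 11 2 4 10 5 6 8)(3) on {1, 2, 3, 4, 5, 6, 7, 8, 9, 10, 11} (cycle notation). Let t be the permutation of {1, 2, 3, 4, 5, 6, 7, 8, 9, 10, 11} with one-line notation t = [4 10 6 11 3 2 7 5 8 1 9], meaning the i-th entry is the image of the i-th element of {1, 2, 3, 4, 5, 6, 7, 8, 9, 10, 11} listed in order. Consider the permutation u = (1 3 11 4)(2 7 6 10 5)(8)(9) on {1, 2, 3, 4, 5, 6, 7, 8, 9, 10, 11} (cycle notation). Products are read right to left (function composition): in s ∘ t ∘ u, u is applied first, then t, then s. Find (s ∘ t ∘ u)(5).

5

Apply the permutations in order: u(5) = 2, then t(2) = 10, then s(10) = 5. So (s ∘ t ∘ u)(5) = 5.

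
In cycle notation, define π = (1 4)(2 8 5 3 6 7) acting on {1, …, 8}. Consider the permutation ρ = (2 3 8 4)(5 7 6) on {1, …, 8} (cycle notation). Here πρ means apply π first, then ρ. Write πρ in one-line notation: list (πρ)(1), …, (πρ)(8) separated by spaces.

(πρ)(x) = ρ(π(x)). Computing each image: ρ(π(1)) = ρ(4) = 2, ρ(π(2)) = ρ(8) = 4, ρ(π(3)) = ρ(6) = 5, ρ(π(4)) = ρ(1) = 1, ρ(π(5)) = ρ(3) = 8, ρ(π(6)) = ρ(7) = 6, ρ(π(7)) = ρ(2) = 3, ρ(π(8)) = ρ(5) = 7.
Hence πρ = [2 4 5 1 8 6 3 7].

2 4 5 1 8 6 3 7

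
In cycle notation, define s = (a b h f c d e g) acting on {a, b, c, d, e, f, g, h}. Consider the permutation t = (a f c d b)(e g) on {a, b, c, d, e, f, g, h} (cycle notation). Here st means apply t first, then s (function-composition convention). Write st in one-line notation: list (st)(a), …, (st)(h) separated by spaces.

c b e h a d g f

For each element, apply t then s: a → f → c; b → a → b; c → d → e; d → b → h; e → g → a; f → c → d; g → e → g; h → h → f.
So st in one-line form is c b e h a d g f.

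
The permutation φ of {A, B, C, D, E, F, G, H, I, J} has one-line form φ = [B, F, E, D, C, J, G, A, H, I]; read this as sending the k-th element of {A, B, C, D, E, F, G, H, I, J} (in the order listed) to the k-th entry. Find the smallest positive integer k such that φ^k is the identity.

Decomposing into disjoint cycles gives cycle lengths 6, 2, 1, 1.
Since disjoint cycles commute, ord(φ) = lcm(6, 2) = 6.

6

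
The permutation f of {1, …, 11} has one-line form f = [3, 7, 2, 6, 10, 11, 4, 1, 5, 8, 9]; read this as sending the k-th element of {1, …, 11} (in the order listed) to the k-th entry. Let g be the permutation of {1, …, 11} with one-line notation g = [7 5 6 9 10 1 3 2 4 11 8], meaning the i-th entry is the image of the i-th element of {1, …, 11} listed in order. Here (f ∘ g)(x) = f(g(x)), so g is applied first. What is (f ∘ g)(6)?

g(6) = 1, then f(1) = 3; composing gives (f ∘ g)(6) = 3.

3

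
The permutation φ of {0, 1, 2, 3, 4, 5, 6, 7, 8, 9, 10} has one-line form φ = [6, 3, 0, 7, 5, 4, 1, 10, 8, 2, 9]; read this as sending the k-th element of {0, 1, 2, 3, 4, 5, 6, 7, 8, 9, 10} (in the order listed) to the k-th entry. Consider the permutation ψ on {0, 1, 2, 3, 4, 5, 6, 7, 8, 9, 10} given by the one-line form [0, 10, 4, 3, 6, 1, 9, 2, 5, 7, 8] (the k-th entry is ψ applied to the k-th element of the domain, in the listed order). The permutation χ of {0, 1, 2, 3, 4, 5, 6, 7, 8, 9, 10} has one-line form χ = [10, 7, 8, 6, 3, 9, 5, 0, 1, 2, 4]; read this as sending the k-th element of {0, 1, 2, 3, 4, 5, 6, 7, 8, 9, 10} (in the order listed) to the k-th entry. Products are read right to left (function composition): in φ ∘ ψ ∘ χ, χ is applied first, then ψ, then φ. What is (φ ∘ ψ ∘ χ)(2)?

Apply the permutations in order: χ(2) = 8, then ψ(8) = 5, then φ(5) = 4. So (φ ∘ ψ ∘ χ)(2) = 4.

4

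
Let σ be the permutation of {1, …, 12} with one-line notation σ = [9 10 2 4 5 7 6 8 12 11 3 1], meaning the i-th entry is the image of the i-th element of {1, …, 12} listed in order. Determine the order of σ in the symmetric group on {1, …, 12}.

12

Decomposing into disjoint cycles gives cycle lengths 4, 3, 2, 1, 1, 1.
The order is lcm(4, 3, 2) = 12.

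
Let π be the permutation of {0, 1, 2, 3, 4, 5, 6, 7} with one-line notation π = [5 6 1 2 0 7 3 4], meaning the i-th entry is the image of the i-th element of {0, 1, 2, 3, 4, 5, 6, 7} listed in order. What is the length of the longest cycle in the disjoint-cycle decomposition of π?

Decomposing into disjoint cycles gives (0 5 7 4)(1 6 3 2); the longest has length 4.

4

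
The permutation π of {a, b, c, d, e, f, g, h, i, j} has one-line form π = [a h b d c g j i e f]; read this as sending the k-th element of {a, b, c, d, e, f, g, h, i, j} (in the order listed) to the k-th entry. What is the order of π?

The disjoint-cycle form of π has cycle lengths 5, 3, 1, 1.
The order is lcm(5, 3) = 15.

15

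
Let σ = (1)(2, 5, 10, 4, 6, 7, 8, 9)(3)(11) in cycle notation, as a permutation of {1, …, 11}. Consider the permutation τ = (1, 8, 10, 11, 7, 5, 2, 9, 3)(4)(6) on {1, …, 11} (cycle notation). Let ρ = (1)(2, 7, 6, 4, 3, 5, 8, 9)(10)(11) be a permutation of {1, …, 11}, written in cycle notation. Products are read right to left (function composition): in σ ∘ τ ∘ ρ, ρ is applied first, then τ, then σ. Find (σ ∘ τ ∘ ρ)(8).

3

(σ ∘ τ ∘ ρ)(8) = σ(τ(ρ(8))). ρ(8) = 9, then τ(9) = 3, then σ(3) = 3, so the result is 3.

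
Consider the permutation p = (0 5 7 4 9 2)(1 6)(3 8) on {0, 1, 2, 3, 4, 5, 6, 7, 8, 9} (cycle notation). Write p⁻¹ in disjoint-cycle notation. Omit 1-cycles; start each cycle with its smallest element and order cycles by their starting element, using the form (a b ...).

If p sends a → b within a cycle, p⁻¹ sends b → a; equivalently, reverse each cycle.
After reversing and putting each cycle's least element first, p⁻¹ = (0 2 9 4 7 5)(1 6)(3 8).

(0 2 9 4 7 5)(1 6)(3 8)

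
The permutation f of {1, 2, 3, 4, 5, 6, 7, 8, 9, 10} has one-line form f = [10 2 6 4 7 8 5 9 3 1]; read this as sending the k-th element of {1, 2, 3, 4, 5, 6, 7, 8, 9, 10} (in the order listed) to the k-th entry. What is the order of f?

4

Decomposing into disjoint cycles gives cycle lengths 4, 2, 2, 1, 1.
Since disjoint cycles commute, ord(f) = lcm(4, 2, 2) = 4.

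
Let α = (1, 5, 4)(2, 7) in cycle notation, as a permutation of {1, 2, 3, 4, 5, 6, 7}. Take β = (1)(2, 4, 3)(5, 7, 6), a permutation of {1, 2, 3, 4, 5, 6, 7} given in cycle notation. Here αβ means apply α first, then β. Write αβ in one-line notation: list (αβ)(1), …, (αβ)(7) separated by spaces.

Chase each element through α then β: 1 → 5 → 7; 2 → 7 → 6; 3 → 3 → 2; 4 → 1 → 1; 5 → 4 → 3; 6 → 6 → 5; 7 → 2 → 4.
Collecting the images, αβ = [7 6 2 1 3 5 4].

7 6 2 1 3 5 4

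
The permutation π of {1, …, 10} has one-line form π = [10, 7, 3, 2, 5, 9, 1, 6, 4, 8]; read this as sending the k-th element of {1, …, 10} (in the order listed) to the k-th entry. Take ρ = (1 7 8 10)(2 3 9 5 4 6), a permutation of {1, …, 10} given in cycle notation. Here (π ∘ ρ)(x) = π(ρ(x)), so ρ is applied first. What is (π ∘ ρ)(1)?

1

ρ(1) = 7, then π(7) = 1; composing gives (π ∘ ρ)(1) = 1.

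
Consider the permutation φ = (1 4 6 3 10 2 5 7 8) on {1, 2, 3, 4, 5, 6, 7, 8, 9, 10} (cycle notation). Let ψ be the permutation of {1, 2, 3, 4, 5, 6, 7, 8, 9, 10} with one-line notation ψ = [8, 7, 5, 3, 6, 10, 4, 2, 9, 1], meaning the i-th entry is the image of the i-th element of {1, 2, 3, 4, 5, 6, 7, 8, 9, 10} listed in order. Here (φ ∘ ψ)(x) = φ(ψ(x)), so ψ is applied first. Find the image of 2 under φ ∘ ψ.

First apply ψ: ψ(2) = 7, then φ(7) = 8. Thus (φ ∘ ψ)(2) = 8.

8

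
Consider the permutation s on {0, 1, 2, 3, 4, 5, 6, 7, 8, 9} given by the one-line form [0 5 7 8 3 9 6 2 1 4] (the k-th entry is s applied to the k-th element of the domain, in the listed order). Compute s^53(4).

Tracing 4 → 3 → … returns to 4 after 6 steps, so 4 lies in a 6-cycle (1 5 9 4 3 8).
Since the cycle has length 6, s^53 acts on it the same as s^5 (53 mod 6 = 5).
Stepping 5 places around the cycle: 4 → 3 → 8 → 1 → 5 → 9.

9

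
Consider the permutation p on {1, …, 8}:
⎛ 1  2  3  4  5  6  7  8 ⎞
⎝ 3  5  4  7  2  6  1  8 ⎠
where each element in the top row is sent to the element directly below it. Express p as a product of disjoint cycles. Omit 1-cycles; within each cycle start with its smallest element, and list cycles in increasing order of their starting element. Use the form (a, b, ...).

Start at 1 and follow images: 1 → 3 → 4 → 7 → 1, giving the cycle (1, 3, 4, 7).
Repeating from the next unused element and collecting all non-trivial cycles gives (1, 3, 4, 7)(2, 5).

(1, 3, 4, 7)(2, 5)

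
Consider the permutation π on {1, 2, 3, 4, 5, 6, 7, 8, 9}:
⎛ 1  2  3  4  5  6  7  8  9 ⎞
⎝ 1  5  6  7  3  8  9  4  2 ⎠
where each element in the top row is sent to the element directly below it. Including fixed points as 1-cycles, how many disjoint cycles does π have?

2

The cycle decomposition is (1)(2, 5, 3, 6, 8, 4, 7, 9), which has 2 cycles (counting 1-cycles).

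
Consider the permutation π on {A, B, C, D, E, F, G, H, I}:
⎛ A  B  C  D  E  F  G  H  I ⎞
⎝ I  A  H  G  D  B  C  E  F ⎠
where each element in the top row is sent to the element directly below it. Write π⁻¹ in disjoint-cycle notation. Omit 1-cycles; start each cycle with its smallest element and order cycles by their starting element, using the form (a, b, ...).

The cycle decomposition of π is (A, I, F, B)(C, H, E, D, G).
Reversing each cycle (and rotating so the smallest element leads) gives π⁻¹ = (A, B, F, I)(C, G, D, E, H).

(A, B, F, I)(C, G, D, E, H)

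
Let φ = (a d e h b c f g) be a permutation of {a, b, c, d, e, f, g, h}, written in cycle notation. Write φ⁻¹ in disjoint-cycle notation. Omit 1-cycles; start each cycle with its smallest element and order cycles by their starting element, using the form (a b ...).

If φ sends a → b within a cycle, φ⁻¹ sends b → a; equivalently, reverse each cycle.
Reversing each cycle of φ and rotating so the smallest element leads gives (a g f c b h e d).

(a g f c b h e d)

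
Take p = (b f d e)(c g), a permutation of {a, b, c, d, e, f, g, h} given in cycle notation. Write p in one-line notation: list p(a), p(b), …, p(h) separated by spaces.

Each element maps to the next entry in its cycle (wrapping to the front): a↦a, b↦f, c↦g, d↦e, e↦b, f↦d, g↦c, h↦h.
So the one-line form is a f g e b d c h.

a f g e b d c h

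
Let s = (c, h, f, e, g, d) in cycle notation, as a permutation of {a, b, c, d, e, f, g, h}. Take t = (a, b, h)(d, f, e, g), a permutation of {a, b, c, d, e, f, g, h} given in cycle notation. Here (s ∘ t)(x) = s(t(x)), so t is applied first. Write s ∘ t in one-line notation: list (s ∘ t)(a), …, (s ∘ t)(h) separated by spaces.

Chase each element through t then s: a → b → b; b → h → f; c → c → h; d → f → e; e → g → d; f → e → g; g → d → c; h → a → a.
Collecting the images, s ∘ t = [b f h e d g c a].

b f h e d g c a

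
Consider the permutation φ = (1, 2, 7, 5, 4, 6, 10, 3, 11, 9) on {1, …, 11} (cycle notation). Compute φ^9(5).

5 lies in the 10-cycle (1, 2, 7, 5, 4, 6, 10, 3, 11, 9).
Advancing 9 steps from 5: 5 → 4 → 6 → 10 → 3 → 11 → 9 → 1 → 2 → 7.

7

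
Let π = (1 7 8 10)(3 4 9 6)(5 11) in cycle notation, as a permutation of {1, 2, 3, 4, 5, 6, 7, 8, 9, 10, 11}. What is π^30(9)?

9 lies in the 4-cycle (3 4 9 6).
On a 4-cycle, π^4 is the identity, so π^30 = π^2 there (30 ≡ 2 mod 4).
Advancing 2 steps from 9: 9 → 6 → 3.

3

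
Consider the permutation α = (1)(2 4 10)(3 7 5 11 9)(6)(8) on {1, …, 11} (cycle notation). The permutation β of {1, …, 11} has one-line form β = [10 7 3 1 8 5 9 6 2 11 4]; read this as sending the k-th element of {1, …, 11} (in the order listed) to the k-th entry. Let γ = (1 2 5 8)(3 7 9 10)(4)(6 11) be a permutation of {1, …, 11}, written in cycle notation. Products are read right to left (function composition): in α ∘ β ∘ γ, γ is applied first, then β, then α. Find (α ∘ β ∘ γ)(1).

5

Apply the permutations in order: γ(1) = 2, then β(2) = 7, then α(7) = 5. So (α ∘ β ∘ γ)(1) = 5.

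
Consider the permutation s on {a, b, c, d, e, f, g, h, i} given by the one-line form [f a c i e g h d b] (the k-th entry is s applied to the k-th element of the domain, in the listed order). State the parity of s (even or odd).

even

In disjoint-cycle form the cycle lengths are 7, 1, 1.
A cycle of length ℓ contributes ℓ−1 transpositions, so s is a product of 6 transpositions — even.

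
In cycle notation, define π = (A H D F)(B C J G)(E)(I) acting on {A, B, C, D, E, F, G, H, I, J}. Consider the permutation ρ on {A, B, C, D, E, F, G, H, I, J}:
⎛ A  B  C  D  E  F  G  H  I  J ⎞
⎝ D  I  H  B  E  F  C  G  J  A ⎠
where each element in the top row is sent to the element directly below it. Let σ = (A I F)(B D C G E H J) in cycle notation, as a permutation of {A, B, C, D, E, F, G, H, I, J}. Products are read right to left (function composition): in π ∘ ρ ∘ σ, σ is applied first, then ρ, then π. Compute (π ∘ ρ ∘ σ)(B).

Chase B: σ(B) = D; ρ(D) = B; π(B) = C. Hence (π ∘ ρ ∘ σ)(B) = C.

C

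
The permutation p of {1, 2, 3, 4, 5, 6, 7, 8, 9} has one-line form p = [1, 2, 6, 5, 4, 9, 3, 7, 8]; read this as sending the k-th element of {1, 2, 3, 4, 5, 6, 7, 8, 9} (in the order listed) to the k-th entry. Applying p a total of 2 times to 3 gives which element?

9

Tracing 3 → 6 → … returns to 3 after 5 steps, so 3 lies in a 5-cycle (3, 6, 9, 8, 7).
Advancing 2 steps from 3: 3 → 6 → 9.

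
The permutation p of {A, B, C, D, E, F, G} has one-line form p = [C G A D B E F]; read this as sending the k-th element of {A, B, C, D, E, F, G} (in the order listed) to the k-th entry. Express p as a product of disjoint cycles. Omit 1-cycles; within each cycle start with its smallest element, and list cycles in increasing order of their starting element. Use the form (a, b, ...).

Start at A and follow images: A → C → A, giving the cycle (A, C).
Continuing from each remaining unvisited element yields (A, C)(B, G, F, E).

(A, C)(B, G, F, E)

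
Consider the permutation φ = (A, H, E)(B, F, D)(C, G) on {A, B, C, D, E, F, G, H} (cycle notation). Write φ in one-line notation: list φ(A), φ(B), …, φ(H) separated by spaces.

Reading each image from the cycles: A→H, B→F, C→G, D→B, E→A, F→D, G→C, H→E.
Listing these in domain order gives H F G B A D C E.

H F G B A D C E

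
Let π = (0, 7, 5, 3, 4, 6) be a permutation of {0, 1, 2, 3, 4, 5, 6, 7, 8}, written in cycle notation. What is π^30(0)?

0

0 lies in the 6-cycle (0, 7, 5, 3, 4, 6).
On a 6-cycle, π^6 is the identity, so π^30 = π^0 there (30 ≡ 0 mod 6).
So π^30(0) = 0.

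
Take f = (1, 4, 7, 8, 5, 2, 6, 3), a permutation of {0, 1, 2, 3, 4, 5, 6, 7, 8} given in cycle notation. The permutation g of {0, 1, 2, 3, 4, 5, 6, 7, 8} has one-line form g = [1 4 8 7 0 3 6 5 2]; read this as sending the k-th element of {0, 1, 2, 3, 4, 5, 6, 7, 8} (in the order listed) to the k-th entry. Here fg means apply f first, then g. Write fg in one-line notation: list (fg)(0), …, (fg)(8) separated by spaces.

Chase each element through f then g: 0 → 0 → 1; 1 → 4 → 0; 2 → 6 → 6; 3 → 1 → 4; 4 → 7 → 5; 5 → 2 → 8; 6 → 3 → 7; 7 → 8 → 2; 8 → 5 → 3.
Collecting the images, fg = [1 0 6 4 5 8 7 2 3].

1 0 6 4 5 8 7 2 3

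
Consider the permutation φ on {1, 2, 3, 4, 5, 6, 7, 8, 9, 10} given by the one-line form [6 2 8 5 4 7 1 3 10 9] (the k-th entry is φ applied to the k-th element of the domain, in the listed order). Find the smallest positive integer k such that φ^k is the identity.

The disjoint-cycle form of φ has cycle lengths 3, 2, 2, 2, 1.
Since disjoint cycles commute, ord(φ) = lcm(3, 2, 2, 2) = 6.

6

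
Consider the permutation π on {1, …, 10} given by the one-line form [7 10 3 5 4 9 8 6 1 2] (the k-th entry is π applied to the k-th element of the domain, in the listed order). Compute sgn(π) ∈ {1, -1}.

1

In disjoint-cycle form the cycle lengths are 5, 2, 2, 1.
A cycle of length ℓ contributes ℓ−1 transpositions, so π is a product of 4 + 1 + 1 = 6 transpositions — even.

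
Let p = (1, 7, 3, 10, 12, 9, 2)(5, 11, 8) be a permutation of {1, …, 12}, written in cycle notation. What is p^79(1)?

1 lies in the 7-cycle (1, 7, 3, 10, 12, 9, 2).
Since the cycle has length 7, p^79 acts on it the same as p^2 (79 mod 7 = 2).
Stepping 2 places around the cycle: 1 → 7 → 3.

3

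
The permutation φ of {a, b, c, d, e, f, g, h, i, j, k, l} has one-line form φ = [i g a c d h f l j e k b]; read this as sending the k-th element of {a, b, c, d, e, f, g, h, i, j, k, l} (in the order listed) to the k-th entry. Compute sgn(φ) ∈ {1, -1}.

-1

In disjoint-cycle form the cycle lengths are 6, 5, 1.
A cycle is odd iff its length is even; φ has 1 even-length cycle, so sgn(φ) = (−1)^1 and φ is odd.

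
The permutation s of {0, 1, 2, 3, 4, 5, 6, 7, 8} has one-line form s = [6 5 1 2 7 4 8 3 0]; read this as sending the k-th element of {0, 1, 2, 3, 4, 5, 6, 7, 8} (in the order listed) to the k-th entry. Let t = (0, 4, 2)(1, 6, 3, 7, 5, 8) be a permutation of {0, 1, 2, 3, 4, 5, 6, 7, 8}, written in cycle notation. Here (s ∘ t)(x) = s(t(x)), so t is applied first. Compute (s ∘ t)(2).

6

First apply t: t(2) = 0, then s(0) = 6. Thus (s ∘ t)(2) = 6.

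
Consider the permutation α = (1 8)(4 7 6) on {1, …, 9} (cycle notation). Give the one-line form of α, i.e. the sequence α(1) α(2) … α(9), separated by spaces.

8 2 3 7 5 4 6 1 9

Image by image: 1→8, 2→2, 3→3, 4→7, 5→5, 6→4, 7→6, 8→1, 9→9.
Listing these in domain order gives 8 2 3 7 5 4 6 1 9.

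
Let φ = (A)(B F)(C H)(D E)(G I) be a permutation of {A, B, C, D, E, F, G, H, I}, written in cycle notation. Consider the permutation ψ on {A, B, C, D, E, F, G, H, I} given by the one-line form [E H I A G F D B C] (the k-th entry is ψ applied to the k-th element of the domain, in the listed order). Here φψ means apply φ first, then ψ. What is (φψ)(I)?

D

φ(I) = G, then ψ(G) = D; composing gives (φψ)(I) = D.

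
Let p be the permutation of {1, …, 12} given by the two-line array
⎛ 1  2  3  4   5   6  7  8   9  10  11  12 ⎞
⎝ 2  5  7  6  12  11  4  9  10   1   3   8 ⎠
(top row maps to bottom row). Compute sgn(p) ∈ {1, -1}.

1

In disjoint-cycle form the cycle lengths are 7, 5.
A cycle is odd iff its length is even; p has 0 even-length cycles, so sgn(p) = (−1)^0 and p is even.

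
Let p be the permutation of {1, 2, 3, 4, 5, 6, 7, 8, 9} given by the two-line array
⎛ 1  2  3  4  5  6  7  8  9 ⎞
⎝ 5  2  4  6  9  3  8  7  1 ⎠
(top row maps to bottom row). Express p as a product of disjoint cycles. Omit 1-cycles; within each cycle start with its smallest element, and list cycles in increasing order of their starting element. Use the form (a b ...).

Start at 1 and follow images: 1 → 5 → 9 → 1, giving the cycle (1 5 9).
Continuing from each remaining unvisited element yields (1 5 9)(3 4 6)(7 8).

(1 5 9)(3 4 6)(7 8)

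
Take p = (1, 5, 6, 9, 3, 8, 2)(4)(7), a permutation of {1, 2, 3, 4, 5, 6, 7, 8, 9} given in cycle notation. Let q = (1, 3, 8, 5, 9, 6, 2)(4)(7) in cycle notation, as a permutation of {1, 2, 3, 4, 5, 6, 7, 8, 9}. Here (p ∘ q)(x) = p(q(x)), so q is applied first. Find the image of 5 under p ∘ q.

3

q(5) = 9, then p(9) = 3; composing gives (p ∘ q)(5) = 3.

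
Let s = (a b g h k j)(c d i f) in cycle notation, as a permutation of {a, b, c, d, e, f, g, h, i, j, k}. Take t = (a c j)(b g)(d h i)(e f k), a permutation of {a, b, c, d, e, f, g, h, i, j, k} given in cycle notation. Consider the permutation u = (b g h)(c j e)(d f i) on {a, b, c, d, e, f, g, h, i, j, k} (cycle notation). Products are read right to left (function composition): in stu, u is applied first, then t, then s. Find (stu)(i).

(stu)(i) = s(t(u(i))). u(i) = d, then t(d) = h, then s(h) = k, so the result is k.

k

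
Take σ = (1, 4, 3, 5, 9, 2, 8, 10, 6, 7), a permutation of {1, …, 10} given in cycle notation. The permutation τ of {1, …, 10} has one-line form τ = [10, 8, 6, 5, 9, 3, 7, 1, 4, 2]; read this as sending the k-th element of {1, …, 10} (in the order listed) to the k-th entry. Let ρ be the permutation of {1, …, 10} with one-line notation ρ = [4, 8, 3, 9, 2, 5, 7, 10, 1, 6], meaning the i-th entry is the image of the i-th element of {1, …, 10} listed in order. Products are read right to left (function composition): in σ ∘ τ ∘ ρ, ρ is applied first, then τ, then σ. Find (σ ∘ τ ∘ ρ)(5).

10

Chase 5: ρ(5) = 2; τ(2) = 8; σ(8) = 10. Hence (σ ∘ τ ∘ ρ)(5) = 10.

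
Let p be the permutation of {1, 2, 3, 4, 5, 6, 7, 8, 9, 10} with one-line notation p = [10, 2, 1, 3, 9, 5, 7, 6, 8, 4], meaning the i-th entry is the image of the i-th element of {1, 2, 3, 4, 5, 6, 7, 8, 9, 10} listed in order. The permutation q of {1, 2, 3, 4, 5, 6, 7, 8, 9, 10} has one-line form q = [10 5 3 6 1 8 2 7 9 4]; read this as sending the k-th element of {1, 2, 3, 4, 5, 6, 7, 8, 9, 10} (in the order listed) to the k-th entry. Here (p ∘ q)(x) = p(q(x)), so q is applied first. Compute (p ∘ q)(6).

First apply q: q(6) = 8, then p(8) = 6. Thus (p ∘ q)(6) = 6.

6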